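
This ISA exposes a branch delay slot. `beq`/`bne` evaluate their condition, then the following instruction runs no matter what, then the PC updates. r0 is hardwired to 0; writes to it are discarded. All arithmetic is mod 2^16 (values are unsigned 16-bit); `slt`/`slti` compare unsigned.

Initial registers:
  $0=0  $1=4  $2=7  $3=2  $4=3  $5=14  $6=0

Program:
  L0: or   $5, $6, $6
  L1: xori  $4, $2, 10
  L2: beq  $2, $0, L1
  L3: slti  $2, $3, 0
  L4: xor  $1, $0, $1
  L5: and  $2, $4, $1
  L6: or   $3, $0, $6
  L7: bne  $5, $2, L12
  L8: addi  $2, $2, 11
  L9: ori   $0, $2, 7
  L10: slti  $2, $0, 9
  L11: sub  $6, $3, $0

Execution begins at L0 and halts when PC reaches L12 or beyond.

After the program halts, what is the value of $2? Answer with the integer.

PC=0  or   $5, $6, $6        | $0=0 $1=4 $2=7 $3=2 $4=3 $5=0 $6=0
PC=1  xori  $4, $2, 10       | $0=0 $1=4 $2=7 $3=2 $4=13 $5=0 $6=0
PC=2  beq  $2, $0, L1        | $0=0 $1=4 $2=7 $3=2 $4=13 $5=0 $6=0  [not taken]
PC=3  slti  $2, $3, 0        | $0=0 $1=4 $2=0 $3=2 $4=13 $5=0 $6=0
PC=4  xor  $1, $0, $1        | $0=0 $1=4 $2=0 $3=2 $4=13 $5=0 $6=0
PC=5  and  $2, $4, $1        | $0=0 $1=4 $2=4 $3=2 $4=13 $5=0 $6=0
PC=6  or   $3, $0, $6        | $0=0 $1=4 $2=4 $3=0 $4=13 $5=0 $6=0
PC=7  bne  $5, $2, L12       | $0=0 $1=4 $2=4 $3=0 $4=13 $5=0 $6=0  [TAKEN]
PC=8  addi  $2, $2, 11       | $0=0 $1=4 $2=15 $3=0 $4=13 $5=0 $6=0

15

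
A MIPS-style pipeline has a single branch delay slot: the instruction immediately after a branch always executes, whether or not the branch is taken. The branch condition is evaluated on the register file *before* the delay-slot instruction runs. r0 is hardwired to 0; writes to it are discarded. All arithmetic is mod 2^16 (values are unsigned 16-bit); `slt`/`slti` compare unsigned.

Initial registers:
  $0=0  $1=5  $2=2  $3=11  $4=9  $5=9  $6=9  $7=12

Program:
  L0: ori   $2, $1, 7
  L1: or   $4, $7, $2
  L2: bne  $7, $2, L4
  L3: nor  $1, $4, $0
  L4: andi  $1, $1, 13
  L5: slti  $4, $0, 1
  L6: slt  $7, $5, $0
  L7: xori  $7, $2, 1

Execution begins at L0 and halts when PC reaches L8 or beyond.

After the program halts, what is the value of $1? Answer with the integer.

0

PC=0  ori   $2, $1, 7        | $0=0 $1=5 $2=7 $3=11 $4=9 $5=9 $6=9 $7=12
PC=1  or   $4, $7, $2        | $0=0 $1=5 $2=7 $3=11 $4=15 $5=9 $6=9 $7=12
PC=2  bne  $7, $2, L4        | $0=0 $1=5 $2=7 $3=11 $4=15 $5=9 $6=9 $7=12  [TAKEN]
PC=3  nor  $1, $4, $0        | $0=0 $1=65520 $2=7 $3=11 $4=15 $5=9 $6=9 $7=12
PC=4  andi  $1, $1, 13       | $0=0 $1=0 $2=7 $3=11 $4=15 $5=9 $6=9 $7=12
PC=5  slti  $4, $0, 1        | $0=0 $1=0 $2=7 $3=11 $4=1 $5=9 $6=9 $7=12
PC=6  slt  $7, $5, $0        | $0=0 $1=0 $2=7 $3=11 $4=1 $5=9 $6=9 $7=0
PC=7  xori  $7, $2, 1        | $0=0 $1=0 $2=7 $3=11 $4=1 $5=9 $6=9 $7=6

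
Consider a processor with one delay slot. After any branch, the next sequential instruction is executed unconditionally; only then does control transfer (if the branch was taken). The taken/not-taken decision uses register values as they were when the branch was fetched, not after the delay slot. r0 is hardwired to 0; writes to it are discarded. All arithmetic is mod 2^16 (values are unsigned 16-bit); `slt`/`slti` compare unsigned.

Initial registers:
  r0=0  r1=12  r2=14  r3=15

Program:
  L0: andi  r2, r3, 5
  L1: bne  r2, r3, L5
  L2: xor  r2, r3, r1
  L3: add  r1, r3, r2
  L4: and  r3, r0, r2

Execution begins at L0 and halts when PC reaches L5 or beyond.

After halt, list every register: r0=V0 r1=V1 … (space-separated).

r0=0 r1=12 r2=3 r3=15

[0] andi  r2, r3, 5  →  {r0:0, r1:12, r2:5, r3:15}
[1] bne  r2, r3, L5  →  {r0:0, r1:12, r2:5, r3:15}  ⟨branch taken⟩
[2] xor  r2, r3, r1  →  {r0:0, r1:12, r2:3, r3:15}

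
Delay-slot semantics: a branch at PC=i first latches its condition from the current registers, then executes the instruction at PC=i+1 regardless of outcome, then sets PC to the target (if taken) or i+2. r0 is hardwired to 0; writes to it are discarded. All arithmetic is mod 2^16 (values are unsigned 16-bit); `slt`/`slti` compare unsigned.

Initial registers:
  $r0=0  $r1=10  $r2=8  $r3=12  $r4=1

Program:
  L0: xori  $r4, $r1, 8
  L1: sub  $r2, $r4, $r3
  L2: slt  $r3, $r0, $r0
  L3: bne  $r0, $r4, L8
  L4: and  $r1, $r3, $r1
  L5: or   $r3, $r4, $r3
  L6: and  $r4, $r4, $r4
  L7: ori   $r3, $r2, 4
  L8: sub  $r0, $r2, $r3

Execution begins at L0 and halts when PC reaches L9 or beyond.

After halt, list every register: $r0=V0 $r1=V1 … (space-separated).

[0] xori  $r4, $r1, 8  →  {$r0:0, $r1:10, $r2:8, $r3:12, $r4:2}
[1] sub  $r2, $r4, $r3  →  {$r0:0, $r1:10, $r2:65526, $r3:12, $r4:2}
[2] slt  $r3, $r0, $r0  →  {$r0:0, $r1:10, $r2:65526, $r3:0, $r4:2}
[3] bne  $r0, $r4, L8  →  {$r0:0, $r1:10, $r2:65526, $r3:0, $r4:2}  ⟨branch taken⟩
[4] and  $r1, $r3, $r1  →  {$r0:0, $r1:0, $r2:65526, $r3:0, $r4:2}
[8] sub  $r0, $r2, $r3  →  {$r0:0, $r1:0, $r2:65526, $r3:0, $r4:2}

$r0=0 $r1=0 $r2=65526 $r3=0 $r4=2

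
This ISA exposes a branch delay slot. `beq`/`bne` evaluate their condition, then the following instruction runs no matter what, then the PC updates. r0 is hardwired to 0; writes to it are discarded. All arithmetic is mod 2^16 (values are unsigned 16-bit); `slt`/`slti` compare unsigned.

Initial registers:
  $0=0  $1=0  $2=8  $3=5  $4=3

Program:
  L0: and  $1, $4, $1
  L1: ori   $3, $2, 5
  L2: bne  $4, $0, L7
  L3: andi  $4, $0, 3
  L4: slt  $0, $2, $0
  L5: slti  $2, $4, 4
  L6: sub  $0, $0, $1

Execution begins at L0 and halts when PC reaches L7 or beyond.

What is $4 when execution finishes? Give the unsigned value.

0

PC=0  and  $1, $4, $1        | $0=0 $1=0 $2=8 $3=5 $4=3
PC=1  ori   $3, $2, 5        | $0=0 $1=0 $2=8 $3=13 $4=3
PC=2  bne  $4, $0, L7        | $0=0 $1=0 $2=8 $3=13 $4=3  [TAKEN]
PC=3  andi  $4, $0, 3        | $0=0 $1=0 $2=8 $3=13 $4=0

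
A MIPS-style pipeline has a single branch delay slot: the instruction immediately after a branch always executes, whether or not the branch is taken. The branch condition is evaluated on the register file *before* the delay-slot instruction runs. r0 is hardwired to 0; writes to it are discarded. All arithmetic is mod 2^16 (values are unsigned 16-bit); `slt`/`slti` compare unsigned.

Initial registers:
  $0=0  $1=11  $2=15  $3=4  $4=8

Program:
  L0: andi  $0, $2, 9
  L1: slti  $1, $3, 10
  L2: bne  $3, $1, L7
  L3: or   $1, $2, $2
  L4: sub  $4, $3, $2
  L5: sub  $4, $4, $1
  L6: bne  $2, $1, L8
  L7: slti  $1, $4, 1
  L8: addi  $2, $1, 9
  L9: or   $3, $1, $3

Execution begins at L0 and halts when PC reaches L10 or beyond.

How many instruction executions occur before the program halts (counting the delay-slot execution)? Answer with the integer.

PC=0  andi  $0, $2, 9        | $0=0 $1=11 $2=15 $3=4 $4=8
PC=1  slti  $1, $3, 10       | $0=0 $1=1 $2=15 $3=4 $4=8
PC=2  bne  $3, $1, L7        | $0=0 $1=1 $2=15 $3=4 $4=8  [TAKEN]
PC=3  or   $1, $2, $2        | $0=0 $1=15 $2=15 $3=4 $4=8
PC=7  slti  $1, $4, 1        | $0=0 $1=0 $2=15 $3=4 $4=8
PC=8  addi  $2, $1, 9        | $0=0 $1=0 $2=9 $3=4 $4=8
PC=9  or   $3, $1, $3        | $0=0 $1=0 $2=9 $3=4 $4=8

7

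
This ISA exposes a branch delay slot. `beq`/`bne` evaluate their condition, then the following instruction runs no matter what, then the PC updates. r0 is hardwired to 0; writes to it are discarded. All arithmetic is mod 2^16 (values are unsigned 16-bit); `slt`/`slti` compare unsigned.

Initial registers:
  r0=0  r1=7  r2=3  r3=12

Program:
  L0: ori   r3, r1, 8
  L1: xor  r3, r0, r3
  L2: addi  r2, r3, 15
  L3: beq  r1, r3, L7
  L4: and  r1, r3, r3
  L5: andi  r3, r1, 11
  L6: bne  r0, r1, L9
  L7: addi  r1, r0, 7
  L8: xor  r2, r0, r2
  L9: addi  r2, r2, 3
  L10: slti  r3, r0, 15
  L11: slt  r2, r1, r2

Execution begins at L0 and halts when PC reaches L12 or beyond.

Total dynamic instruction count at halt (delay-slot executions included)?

11

#0 ori   r3, r1, 8 ; 0/7/3/15
#1 xor  r3, r0, r3 ; 0/7/3/15
#2 addi  r2, r3, 15 ; 0/7/30/15
#3 beq  r1, r3, L7 ; 0/7/30/15 ; →fallthru
#4 and  r1, r3, r3 ; 0/15/30/15
#5 andi  r3, r1, 11 ; 0/15/30/11
#6 bne  r0, r1, L9 ; 0/15/30/11 ; →target
#7 addi  r1, r0, 7 ; 0/7/30/11
#9 addi  r2, r2, 3 ; 0/7/33/11
#10 slti  r3, r0, 15 ; 0/7/33/1
#11 slt  r2, r1, r2 ; 0/7/1/1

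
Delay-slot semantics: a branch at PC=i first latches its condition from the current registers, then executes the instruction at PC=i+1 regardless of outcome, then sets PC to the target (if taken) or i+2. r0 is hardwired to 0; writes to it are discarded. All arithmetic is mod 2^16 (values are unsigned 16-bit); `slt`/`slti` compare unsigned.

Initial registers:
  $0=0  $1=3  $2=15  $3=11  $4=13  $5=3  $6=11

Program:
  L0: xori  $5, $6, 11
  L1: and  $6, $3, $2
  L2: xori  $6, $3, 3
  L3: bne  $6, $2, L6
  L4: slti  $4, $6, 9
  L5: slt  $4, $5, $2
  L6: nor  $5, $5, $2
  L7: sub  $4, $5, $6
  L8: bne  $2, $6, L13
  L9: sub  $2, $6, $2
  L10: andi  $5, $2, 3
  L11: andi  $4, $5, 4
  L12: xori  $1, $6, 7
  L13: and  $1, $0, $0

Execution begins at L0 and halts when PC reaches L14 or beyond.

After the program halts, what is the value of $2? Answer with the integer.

PC=0  xori  $5, $6, 11       | $0=0 $1=3 $2=15 $3=11 $4=13 $5=0 $6=11
PC=1  and  $6, $3, $2        | $0=0 $1=3 $2=15 $3=11 $4=13 $5=0 $6=11
PC=2  xori  $6, $3, 3        | $0=0 $1=3 $2=15 $3=11 $4=13 $5=0 $6=8
PC=3  bne  $6, $2, L6        | $0=0 $1=3 $2=15 $3=11 $4=13 $5=0 $6=8  [TAKEN]
PC=4  slti  $4, $6, 9        | $0=0 $1=3 $2=15 $3=11 $4=1 $5=0 $6=8
PC=6  nor  $5, $5, $2        | $0=0 $1=3 $2=15 $3=11 $4=1 $5=65520 $6=8
PC=7  sub  $4, $5, $6        | $0=0 $1=3 $2=15 $3=11 $4=65512 $5=65520 $6=8
PC=8  bne  $2, $6, L13       | $0=0 $1=3 $2=15 $3=11 $4=65512 $5=65520 $6=8  [TAKEN]
PC=9  sub  $2, $6, $2        | $0=0 $1=3 $2=65529 $3=11 $4=65512 $5=65520 $6=8
PC=13 and  $1, $0, $0        | $0=0 $1=0 $2=65529 $3=11 $4=65512 $5=65520 $6=8

65529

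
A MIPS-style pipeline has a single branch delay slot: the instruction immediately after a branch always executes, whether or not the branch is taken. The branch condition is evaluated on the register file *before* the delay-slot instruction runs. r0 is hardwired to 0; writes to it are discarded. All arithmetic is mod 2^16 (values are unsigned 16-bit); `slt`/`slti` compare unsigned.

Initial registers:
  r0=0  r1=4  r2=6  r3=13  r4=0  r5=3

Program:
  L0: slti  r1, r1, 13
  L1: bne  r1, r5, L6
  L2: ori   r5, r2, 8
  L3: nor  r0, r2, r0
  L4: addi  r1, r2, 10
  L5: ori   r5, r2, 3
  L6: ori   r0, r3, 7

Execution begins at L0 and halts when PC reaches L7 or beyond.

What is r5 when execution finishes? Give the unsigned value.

#0 slti  r1, r1, 13 ; 0/1/6/13/0/3
#1 bne  r1, r5, L6 ; 0/1/6/13/0/3 ; →target
#2 ori   r5, r2, 8 ; 0/1/6/13/0/14
#6 ori   r0, r3, 7 ; 0/1/6/13/0/14

14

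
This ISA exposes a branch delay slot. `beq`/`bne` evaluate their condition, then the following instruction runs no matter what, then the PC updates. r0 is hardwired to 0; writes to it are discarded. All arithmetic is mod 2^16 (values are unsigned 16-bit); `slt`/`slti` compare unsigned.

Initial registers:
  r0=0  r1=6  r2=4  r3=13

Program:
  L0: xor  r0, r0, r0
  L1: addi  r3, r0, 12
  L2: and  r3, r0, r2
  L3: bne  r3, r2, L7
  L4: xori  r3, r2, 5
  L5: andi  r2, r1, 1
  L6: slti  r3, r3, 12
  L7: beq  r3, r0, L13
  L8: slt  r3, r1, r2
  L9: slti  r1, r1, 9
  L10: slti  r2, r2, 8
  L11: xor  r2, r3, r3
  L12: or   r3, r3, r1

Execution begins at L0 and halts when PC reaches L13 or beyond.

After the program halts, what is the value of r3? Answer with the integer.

PC=0  xor  r0, r0, r0        | r0=0 r1=6 r2=4 r3=13
PC=1  addi  r3, r0, 12       | r0=0 r1=6 r2=4 r3=12
PC=2  and  r3, r0, r2        | r0=0 r1=6 r2=4 r3=0
PC=3  bne  r3, r2, L7        | r0=0 r1=6 r2=4 r3=0  [TAKEN]
PC=4  xori  r3, r2, 5        | r0=0 r1=6 r2=4 r3=1
PC=7  beq  r3, r0, L13       | r0=0 r1=6 r2=4 r3=1  [not taken]
PC=8  slt  r3, r1, r2        | r0=0 r1=6 r2=4 r3=0
PC=9  slti  r1, r1, 9        | r0=0 r1=1 r2=4 r3=0
PC=10 slti  r2, r2, 8        | r0=0 r1=1 r2=1 r3=0
PC=11 xor  r2, r3, r3        | r0=0 r1=1 r2=0 r3=0
PC=12 or   r3, r3, r1        | r0=0 r1=1 r2=0 r3=1

1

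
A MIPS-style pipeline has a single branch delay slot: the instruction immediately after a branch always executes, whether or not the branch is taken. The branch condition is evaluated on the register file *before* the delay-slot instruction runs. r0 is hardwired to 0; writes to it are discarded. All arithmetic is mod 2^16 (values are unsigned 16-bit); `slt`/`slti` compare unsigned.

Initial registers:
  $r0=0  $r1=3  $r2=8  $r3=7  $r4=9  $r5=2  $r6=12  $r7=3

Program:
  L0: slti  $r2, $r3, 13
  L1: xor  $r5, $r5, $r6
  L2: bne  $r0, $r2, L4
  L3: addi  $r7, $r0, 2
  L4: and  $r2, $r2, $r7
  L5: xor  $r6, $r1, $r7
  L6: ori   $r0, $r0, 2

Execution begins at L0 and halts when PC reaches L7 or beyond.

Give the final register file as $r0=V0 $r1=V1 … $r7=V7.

PC=0  slti  $r2, $r3, 13     | $r0=0 $r1=3 $r2=1 $r3=7 $r4=9 $r5=2 $r6=12 $r7=3
PC=1  xor  $r5, $r5, $r6     | $r0=0 $r1=3 $r2=1 $r3=7 $r4=9 $r5=14 $r6=12 $r7=3
PC=2  bne  $r0, $r2, L4      | $r0=0 $r1=3 $r2=1 $r3=7 $r4=9 $r5=14 $r6=12 $r7=3  [TAKEN]
PC=3  addi  $r7, $r0, 2      | $r0=0 $r1=3 $r2=1 $r3=7 $r4=9 $r5=14 $r6=12 $r7=2
PC=4  and  $r2, $r2, $r7     | $r0=0 $r1=3 $r2=0 $r3=7 $r4=9 $r5=14 $r6=12 $r7=2
PC=5  xor  $r6, $r1, $r7     | $r0=0 $r1=3 $r2=0 $r3=7 $r4=9 $r5=14 $r6=1 $r7=2
PC=6  ori   $r0, $r0, 2      | $r0=0 $r1=3 $r2=0 $r3=7 $r4=9 $r5=14 $r6=1 $r7=2

$r0=0 $r1=3 $r2=0 $r3=7 $r4=9 $r5=14 $r6=1 $r7=2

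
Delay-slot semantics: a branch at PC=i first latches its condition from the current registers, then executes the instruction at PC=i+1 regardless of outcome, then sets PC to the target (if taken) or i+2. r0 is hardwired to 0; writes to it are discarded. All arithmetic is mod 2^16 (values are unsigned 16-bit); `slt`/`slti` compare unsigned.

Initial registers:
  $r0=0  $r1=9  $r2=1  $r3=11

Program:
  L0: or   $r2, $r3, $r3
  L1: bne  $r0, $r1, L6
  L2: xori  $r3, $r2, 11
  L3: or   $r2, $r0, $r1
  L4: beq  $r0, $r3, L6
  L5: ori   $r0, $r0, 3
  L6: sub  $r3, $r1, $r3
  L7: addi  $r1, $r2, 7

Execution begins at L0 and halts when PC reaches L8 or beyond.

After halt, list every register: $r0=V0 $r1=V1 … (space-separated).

$r0=0 $r1=18 $r2=11 $r3=9

#0 or   $r2, $r3, $r3 ; 0/9/11/11
#1 bne  $r0, $r1, L6 ; 0/9/11/11 ; →target
#2 xori  $r3, $r2, 11 ; 0/9/11/0
#6 sub  $r3, $r1, $r3 ; 0/9/11/9
#7 addi  $r1, $r2, 7 ; 0/18/11/9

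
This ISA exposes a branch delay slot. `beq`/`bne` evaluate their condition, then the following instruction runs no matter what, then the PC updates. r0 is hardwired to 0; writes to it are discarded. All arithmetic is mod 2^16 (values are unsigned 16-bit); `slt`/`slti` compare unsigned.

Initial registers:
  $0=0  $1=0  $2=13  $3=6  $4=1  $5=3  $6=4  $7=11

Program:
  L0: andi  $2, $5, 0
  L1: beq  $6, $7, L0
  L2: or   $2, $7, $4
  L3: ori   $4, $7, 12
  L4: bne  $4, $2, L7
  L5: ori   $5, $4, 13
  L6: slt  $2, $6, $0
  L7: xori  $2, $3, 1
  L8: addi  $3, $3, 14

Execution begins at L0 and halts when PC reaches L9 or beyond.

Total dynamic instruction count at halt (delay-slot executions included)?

  step pc=0: andi  $2, $5, 0  regs=(0,0,0,6,1,3,4,11)
  step pc=1: beq  $6, $7, L0  cond=F  regs=(0,0,0,6,1,3,4,11)
  step pc=2: or   $2, $7, $4  regs=(0,0,11,6,1,3,4,11)
  step pc=3: ori   $4, $7, 12  regs=(0,0,11,6,15,3,4,11)
  step pc=4: bne  $4, $2, L7  cond=T  regs=(0,0,11,6,15,3,4,11)
  step pc=5: ori   $5, $4, 13  regs=(0,0,11,6,15,15,4,11)
  step pc=7: xori  $2, $3, 1  regs=(0,0,7,6,15,15,4,11)
  step pc=8: addi  $3, $3, 14  regs=(0,0,7,20,15,15,4,11)

8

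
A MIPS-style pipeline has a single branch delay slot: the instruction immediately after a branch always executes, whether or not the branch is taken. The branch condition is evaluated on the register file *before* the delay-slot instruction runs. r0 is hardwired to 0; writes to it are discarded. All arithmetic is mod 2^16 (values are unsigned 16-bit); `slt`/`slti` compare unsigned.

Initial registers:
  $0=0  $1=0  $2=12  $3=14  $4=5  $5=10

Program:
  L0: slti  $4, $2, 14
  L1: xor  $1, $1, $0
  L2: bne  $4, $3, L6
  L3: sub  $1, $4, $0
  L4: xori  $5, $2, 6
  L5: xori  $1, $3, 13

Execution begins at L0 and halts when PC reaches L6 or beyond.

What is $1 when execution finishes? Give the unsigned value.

1

  step pc=0: slti  $4, $2, 14  regs=(0,0,12,14,1,10)
  step pc=1: xor  $1, $1, $0  regs=(0,0,12,14,1,10)
  step pc=2: bne  $4, $3, L6  cond=T  regs=(0,0,12,14,1,10)
  step pc=3: sub  $1, $4, $0  regs=(0,1,12,14,1,10)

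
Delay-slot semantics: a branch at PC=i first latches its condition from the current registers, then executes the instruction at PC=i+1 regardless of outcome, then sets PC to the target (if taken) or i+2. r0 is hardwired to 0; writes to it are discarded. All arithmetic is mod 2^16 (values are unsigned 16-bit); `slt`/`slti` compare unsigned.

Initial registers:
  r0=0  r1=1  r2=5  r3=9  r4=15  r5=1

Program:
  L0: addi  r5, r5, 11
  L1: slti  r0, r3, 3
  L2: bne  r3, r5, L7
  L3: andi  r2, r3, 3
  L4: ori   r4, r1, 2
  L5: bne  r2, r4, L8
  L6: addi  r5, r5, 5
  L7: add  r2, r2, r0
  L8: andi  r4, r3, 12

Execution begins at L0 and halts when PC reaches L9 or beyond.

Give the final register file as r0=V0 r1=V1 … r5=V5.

PC=0  addi  r5, r5, 11       | r0=0 r1=1 r2=5 r3=9 r4=15 r5=12
PC=1  slti  r0, r3, 3        | r0=0 r1=1 r2=5 r3=9 r4=15 r5=12
PC=2  bne  r3, r5, L7        | r0=0 r1=1 r2=5 r3=9 r4=15 r5=12  [TAKEN]
PC=3  andi  r2, r3, 3        | r0=0 r1=1 r2=1 r3=9 r4=15 r5=12
PC=7  add  r2, r2, r0        | r0=0 r1=1 r2=1 r3=9 r4=15 r5=12
PC=8  andi  r4, r3, 12       | r0=0 r1=1 r2=1 r3=9 r4=8 r5=12

r0=0 r1=1 r2=1 r3=9 r4=8 r5=12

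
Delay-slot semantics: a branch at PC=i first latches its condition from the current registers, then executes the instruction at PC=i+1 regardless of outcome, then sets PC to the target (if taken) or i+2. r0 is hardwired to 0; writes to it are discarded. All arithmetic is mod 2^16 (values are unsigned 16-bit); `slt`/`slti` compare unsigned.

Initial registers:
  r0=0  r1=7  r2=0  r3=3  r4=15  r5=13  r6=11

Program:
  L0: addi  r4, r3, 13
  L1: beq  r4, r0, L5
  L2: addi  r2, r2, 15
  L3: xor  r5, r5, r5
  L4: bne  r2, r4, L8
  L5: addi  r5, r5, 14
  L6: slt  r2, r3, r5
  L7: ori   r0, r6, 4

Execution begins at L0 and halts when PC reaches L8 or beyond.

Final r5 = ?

#0 addi  r4, r3, 13 ; 0/7/0/3/16/13/11
#1 beq  r4, r0, L5 ; 0/7/0/3/16/13/11 ; →fallthru
#2 addi  r2, r2, 15 ; 0/7/15/3/16/13/11
#3 xor  r5, r5, r5 ; 0/7/15/3/16/0/11
#4 bne  r2, r4, L8 ; 0/7/15/3/16/0/11 ; →target
#5 addi  r5, r5, 14 ; 0/7/15/3/16/14/11

14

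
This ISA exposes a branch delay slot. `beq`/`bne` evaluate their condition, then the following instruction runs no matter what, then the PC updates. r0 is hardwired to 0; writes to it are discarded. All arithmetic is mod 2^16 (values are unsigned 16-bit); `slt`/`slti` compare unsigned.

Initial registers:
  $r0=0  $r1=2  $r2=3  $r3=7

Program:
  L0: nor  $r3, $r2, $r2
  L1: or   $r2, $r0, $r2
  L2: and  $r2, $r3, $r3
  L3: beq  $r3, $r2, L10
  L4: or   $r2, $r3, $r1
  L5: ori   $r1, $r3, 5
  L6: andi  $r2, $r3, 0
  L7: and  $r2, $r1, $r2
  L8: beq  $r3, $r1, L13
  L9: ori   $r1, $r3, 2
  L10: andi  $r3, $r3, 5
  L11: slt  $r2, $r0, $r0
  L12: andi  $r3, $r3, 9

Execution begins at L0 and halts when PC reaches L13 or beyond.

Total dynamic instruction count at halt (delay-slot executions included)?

8

PC=0  nor  $r3, $r2, $r2     | $r0=0 $r1=2 $r2=3 $r3=65532
PC=1  or   $r2, $r0, $r2     | $r0=0 $r1=2 $r2=3 $r3=65532
PC=2  and  $r2, $r3, $r3     | $r0=0 $r1=2 $r2=65532 $r3=65532
PC=3  beq  $r3, $r2, L10     | $r0=0 $r1=2 $r2=65532 $r3=65532  [TAKEN]
PC=4  or   $r2, $r3, $r1     | $r0=0 $r1=2 $r2=65534 $r3=65532
PC=10 andi  $r3, $r3, 5      | $r0=0 $r1=2 $r2=65534 $r3=4
PC=11 slt  $r2, $r0, $r0     | $r0=0 $r1=2 $r2=0 $r3=4
PC=12 andi  $r3, $r3, 9      | $r0=0 $r1=2 $r2=0 $r3=0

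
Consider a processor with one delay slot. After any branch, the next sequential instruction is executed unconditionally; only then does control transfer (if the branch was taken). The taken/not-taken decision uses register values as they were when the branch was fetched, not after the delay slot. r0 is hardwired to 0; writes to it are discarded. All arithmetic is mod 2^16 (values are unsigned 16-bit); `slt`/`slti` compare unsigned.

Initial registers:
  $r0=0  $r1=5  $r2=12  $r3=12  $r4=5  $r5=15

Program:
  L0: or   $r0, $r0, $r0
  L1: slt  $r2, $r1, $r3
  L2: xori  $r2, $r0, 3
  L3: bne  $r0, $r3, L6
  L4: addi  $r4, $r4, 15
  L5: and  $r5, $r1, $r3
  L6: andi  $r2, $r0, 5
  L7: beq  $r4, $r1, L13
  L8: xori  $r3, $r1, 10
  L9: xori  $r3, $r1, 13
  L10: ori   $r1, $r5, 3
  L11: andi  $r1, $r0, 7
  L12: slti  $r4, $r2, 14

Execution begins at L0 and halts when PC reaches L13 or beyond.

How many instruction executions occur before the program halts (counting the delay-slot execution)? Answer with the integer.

  step pc=0: or   $r0, $r0, $r0  regs=(0,5,12,12,5,15)
  step pc=1: slt  $r2, $r1, $r3  regs=(0,5,1,12,5,15)
  step pc=2: xori  $r2, $r0, 3  regs=(0,5,3,12,5,15)
  step pc=3: bne  $r0, $r3, L6  cond=T  regs=(0,5,3,12,5,15)
  step pc=4: addi  $r4, $r4, 15  regs=(0,5,3,12,20,15)
  step pc=6: andi  $r2, $r0, 5  regs=(0,5,0,12,20,15)
  step pc=7: beq  $r4, $r1, L13  cond=F  regs=(0,5,0,12,20,15)
  step pc=8: xori  $r3, $r1, 10  regs=(0,5,0,15,20,15)
  step pc=9: xori  $r3, $r1, 13  regs=(0,5,0,8,20,15)
  step pc=10: ori   $r1, $r5, 3  regs=(0,15,0,8,20,15)
  step pc=11: andi  $r1, $r0, 7  regs=(0,0,0,8,20,15)
  step pc=12: slti  $r4, $r2, 14  regs=(0,0,0,8,1,15)

12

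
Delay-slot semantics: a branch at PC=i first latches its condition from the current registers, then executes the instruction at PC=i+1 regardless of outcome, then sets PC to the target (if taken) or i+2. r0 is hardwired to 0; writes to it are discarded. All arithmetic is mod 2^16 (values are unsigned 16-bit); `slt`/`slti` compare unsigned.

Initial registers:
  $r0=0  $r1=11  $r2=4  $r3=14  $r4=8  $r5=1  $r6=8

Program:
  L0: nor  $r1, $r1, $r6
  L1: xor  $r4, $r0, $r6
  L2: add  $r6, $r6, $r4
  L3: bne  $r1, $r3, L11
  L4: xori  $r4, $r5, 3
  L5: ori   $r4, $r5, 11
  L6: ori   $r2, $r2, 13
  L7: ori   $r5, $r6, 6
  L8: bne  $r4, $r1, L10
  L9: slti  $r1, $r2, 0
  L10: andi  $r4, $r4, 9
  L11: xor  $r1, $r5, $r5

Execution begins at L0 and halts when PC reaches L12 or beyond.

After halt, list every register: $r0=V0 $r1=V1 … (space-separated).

#0 nor  $r1, $r1, $r6 ; 0/65524/4/14/8/1/8
#1 xor  $r4, $r0, $r6 ; 0/65524/4/14/8/1/8
#2 add  $r6, $r6, $r4 ; 0/65524/4/14/8/1/16
#3 bne  $r1, $r3, L11 ; 0/65524/4/14/8/1/16 ; →target
#4 xori  $r4, $r5, 3 ; 0/65524/4/14/2/1/16
#11 xor  $r1, $r5, $r5 ; 0/0/4/14/2/1/16

$r0=0 $r1=0 $r2=4 $r3=14 $r4=2 $r5=1 $r6=16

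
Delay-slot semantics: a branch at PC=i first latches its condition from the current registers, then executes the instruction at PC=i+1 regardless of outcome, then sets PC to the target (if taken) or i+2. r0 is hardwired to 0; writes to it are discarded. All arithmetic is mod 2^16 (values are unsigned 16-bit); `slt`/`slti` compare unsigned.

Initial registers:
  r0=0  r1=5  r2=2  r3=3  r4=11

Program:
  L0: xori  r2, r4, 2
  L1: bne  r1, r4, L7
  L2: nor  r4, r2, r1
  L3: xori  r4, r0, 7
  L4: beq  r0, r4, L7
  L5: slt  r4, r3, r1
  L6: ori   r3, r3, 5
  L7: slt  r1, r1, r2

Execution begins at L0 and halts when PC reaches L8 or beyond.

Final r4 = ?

  step pc=0: xori  r2, r4, 2  regs=(0,5,9,3,11)
  step pc=1: bne  r1, r4, L7  cond=T  regs=(0,5,9,3,11)
  step pc=2: nor  r4, r2, r1  regs=(0,5,9,3,65522)
  step pc=7: slt  r1, r1, r2  regs=(0,1,9,3,65522)

65522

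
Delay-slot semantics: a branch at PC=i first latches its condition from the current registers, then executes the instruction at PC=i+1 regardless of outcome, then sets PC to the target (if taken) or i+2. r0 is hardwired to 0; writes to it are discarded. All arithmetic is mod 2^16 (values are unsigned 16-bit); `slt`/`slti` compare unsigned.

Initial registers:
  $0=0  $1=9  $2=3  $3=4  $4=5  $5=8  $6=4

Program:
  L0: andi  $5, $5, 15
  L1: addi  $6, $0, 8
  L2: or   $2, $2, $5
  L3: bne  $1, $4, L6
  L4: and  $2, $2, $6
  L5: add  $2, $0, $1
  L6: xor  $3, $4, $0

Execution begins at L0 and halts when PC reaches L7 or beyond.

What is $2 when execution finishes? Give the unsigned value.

8

  step pc=0: andi  $5, $5, 15  regs=(0,9,3,4,5,8,4)
  step pc=1: addi  $6, $0, 8  regs=(0,9,3,4,5,8,8)
  step pc=2: or   $2, $2, $5  regs=(0,9,11,4,5,8,8)
  step pc=3: bne  $1, $4, L6  cond=T  regs=(0,9,11,4,5,8,8)
  step pc=4: and  $2, $2, $6  regs=(0,9,8,4,5,8,8)
  step pc=6: xor  $3, $4, $0  regs=(0,9,8,5,5,8,8)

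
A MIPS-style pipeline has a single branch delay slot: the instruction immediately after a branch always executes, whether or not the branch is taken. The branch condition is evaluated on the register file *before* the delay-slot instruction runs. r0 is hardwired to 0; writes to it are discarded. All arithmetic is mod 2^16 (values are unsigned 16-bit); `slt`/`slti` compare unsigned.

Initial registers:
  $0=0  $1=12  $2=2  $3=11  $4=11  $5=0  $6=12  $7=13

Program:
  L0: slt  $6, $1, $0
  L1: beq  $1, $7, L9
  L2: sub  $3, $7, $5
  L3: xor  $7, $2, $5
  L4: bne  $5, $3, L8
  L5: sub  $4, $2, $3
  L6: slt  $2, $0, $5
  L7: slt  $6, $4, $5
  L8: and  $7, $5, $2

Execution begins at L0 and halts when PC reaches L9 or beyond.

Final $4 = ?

  step pc=0: slt  $6, $1, $0  regs=(0,12,2,11,11,0,0,13)
  step pc=1: beq  $1, $7, L9  cond=F  regs=(0,12,2,11,11,0,0,13)
  step pc=2: sub  $3, $7, $5  regs=(0,12,2,13,11,0,0,13)
  step pc=3: xor  $7, $2, $5  regs=(0,12,2,13,11,0,0,2)
  step pc=4: bne  $5, $3, L8  cond=T  regs=(0,12,2,13,11,0,0,2)
  step pc=5: sub  $4, $2, $3  regs=(0,12,2,13,65525,0,0,2)
  step pc=8: and  $7, $5, $2  regs=(0,12,2,13,65525,0,0,0)

65525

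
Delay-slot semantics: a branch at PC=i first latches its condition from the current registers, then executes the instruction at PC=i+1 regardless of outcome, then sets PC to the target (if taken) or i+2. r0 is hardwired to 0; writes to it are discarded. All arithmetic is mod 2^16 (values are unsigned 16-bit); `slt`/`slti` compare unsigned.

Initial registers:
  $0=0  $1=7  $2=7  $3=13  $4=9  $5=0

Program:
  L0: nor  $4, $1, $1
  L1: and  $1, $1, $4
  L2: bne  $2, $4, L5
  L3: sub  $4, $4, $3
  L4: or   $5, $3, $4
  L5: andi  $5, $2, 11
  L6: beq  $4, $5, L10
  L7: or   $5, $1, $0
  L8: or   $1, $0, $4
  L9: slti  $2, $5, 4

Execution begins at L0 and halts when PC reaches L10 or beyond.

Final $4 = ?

  step pc=0: nor  $4, $1, $1  regs=(0,7,7,13,65528,0)
  step pc=1: and  $1, $1, $4  regs=(0,0,7,13,65528,0)
  step pc=2: bne  $2, $4, L5  cond=T  regs=(0,0,7,13,65528,0)
  step pc=3: sub  $4, $4, $3  regs=(0,0,7,13,65515,0)
  step pc=5: andi  $5, $2, 11  regs=(0,0,7,13,65515,3)
  step pc=6: beq  $4, $5, L10  cond=F  regs=(0,0,7,13,65515,3)
  step pc=7: or   $5, $1, $0  regs=(0,0,7,13,65515,0)
  step pc=8: or   $1, $0, $4  regs=(0,65515,7,13,65515,0)
  step pc=9: slti  $2, $5, 4  regs=(0,65515,1,13,65515,0)

65515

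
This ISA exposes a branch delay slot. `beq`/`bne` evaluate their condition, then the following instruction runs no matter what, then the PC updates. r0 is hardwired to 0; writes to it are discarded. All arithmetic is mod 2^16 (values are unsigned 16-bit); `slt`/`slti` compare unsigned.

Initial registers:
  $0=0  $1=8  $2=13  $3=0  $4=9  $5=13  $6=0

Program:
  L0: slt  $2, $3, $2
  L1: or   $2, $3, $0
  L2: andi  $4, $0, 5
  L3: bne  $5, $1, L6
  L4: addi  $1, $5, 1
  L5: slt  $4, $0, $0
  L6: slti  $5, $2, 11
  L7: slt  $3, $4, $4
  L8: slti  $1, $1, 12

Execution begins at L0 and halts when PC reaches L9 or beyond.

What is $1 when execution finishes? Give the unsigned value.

  step pc=0: slt  $2, $3, $2  regs=(0,8,1,0,9,13,0)
  step pc=1: or   $2, $3, $0  regs=(0,8,0,0,9,13,0)
  step pc=2: andi  $4, $0, 5  regs=(0,8,0,0,0,13,0)
  step pc=3: bne  $5, $1, L6  cond=T  regs=(0,8,0,0,0,13,0)
  step pc=4: addi  $1, $5, 1  regs=(0,14,0,0,0,13,0)
  step pc=6: slti  $5, $2, 11  regs=(0,14,0,0,0,1,0)
  step pc=7: slt  $3, $4, $4  regs=(0,14,0,0,0,1,0)
  step pc=8: slti  $1, $1, 12  regs=(0,0,0,0,0,1,0)

0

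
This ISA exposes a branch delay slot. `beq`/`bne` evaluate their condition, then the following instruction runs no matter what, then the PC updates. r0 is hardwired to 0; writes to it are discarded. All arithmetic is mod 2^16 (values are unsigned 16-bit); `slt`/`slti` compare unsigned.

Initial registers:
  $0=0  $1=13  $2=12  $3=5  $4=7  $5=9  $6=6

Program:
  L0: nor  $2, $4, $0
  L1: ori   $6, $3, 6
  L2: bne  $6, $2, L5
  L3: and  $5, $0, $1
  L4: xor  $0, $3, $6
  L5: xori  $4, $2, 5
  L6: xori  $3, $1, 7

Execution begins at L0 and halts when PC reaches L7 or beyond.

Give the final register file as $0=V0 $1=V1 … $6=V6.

$0=0 $1=13 $2=65528 $3=10 $4=65533 $5=0 $6=7

[0] nor  $2, $4, $0  →  {$0:0, $1:13, $2:65528, $3:5, $4:7, $5:9, $6:6}
[1] ori   $6, $3, 6  →  {$0:0, $1:13, $2:65528, $3:5, $4:7, $5:9, $6:7}
[2] bne  $6, $2, L5  →  {$0:0, $1:13, $2:65528, $3:5, $4:7, $5:9, $6:7}  ⟨branch taken⟩
[3] and  $5, $0, $1  →  {$0:0, $1:13, $2:65528, $3:5, $4:7, $5:0, $6:7}
[5] xori  $4, $2, 5  →  {$0:0, $1:13, $2:65528, $3:5, $4:65533, $5:0, $6:7}
[6] xori  $3, $1, 7  →  {$0:0, $1:13, $2:65528, $3:10, $4:65533, $5:0, $6:7}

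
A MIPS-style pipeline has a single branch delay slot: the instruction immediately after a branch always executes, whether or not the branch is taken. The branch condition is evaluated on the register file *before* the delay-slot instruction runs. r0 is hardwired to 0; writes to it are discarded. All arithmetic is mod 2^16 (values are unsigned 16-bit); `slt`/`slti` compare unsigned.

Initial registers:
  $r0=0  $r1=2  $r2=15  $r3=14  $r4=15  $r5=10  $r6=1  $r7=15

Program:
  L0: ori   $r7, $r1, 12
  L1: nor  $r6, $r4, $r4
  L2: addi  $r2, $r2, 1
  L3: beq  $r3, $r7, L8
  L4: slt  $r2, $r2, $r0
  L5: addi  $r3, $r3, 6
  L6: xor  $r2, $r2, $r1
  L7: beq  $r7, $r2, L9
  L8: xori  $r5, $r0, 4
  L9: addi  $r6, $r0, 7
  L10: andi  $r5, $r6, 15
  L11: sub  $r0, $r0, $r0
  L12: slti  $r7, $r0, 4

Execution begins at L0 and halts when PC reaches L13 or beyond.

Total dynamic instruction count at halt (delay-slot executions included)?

PC=0  ori   $r7, $r1, 12     | $r0=0 $r1=2 $r2=15 $r3=14 $r4=15 $r5=10 $r6=1 $r7=14
PC=1  nor  $r6, $r4, $r4     | $r0=0 $r1=2 $r2=15 $r3=14 $r4=15 $r5=10 $r6=65520 $r7=14
PC=2  addi  $r2, $r2, 1      | $r0=0 $r1=2 $r2=16 $r3=14 $r4=15 $r5=10 $r6=65520 $r7=14
PC=3  beq  $r3, $r7, L8      | $r0=0 $r1=2 $r2=16 $r3=14 $r4=15 $r5=10 $r6=65520 $r7=14  [TAKEN]
PC=4  slt  $r2, $r2, $r0     | $r0=0 $r1=2 $r2=0 $r3=14 $r4=15 $r5=10 $r6=65520 $r7=14
PC=8  xori  $r5, $r0, 4      | $r0=0 $r1=2 $r2=0 $r3=14 $r4=15 $r5=4 $r6=65520 $r7=14
PC=9  addi  $r6, $r0, 7      | $r0=0 $r1=2 $r2=0 $r3=14 $r4=15 $r5=4 $r6=7 $r7=14
PC=10 andi  $r5, $r6, 15     | $r0=0 $r1=2 $r2=0 $r3=14 $r4=15 $r5=7 $r6=7 $r7=14
PC=11 sub  $r0, $r0, $r0     | $r0=0 $r1=2 $r2=0 $r3=14 $r4=15 $r5=7 $r6=7 $r7=14
PC=12 slti  $r7, $r0, 4      | $r0=0 $r1=2 $r2=0 $r3=14 $r4=15 $r5=7 $r6=7 $r7=1

10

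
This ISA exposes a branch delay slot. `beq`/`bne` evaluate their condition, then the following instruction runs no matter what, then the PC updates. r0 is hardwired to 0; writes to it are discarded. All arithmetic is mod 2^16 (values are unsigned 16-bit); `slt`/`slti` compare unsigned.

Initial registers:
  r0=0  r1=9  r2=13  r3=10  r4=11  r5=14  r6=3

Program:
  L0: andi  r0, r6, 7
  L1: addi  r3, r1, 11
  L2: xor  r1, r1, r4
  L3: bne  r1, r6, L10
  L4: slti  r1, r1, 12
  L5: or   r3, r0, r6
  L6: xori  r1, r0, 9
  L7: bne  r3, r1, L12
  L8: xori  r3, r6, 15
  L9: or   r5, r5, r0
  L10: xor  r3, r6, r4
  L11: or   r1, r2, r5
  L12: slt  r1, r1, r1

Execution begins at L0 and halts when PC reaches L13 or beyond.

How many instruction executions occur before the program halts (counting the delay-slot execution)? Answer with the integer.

8

PC=0  andi  r0, r6, 7        | r0=0 r1=9 r2=13 r3=10 r4=11 r5=14 r6=3
PC=1  addi  r3, r1, 11       | r0=0 r1=9 r2=13 r3=20 r4=11 r5=14 r6=3
PC=2  xor  r1, r1, r4        | r0=0 r1=2 r2=13 r3=20 r4=11 r5=14 r6=3
PC=3  bne  r1, r6, L10       | r0=0 r1=2 r2=13 r3=20 r4=11 r5=14 r6=3  [TAKEN]
PC=4  slti  r1, r1, 12       | r0=0 r1=1 r2=13 r3=20 r4=11 r5=14 r6=3
PC=10 xor  r3, r6, r4        | r0=0 r1=1 r2=13 r3=8 r4=11 r5=14 r6=3
PC=11 or   r1, r2, r5        | r0=0 r1=15 r2=13 r3=8 r4=11 r5=14 r6=3
PC=12 slt  r1, r1, r1        | r0=0 r1=0 r2=13 r3=8 r4=11 r5=14 r6=3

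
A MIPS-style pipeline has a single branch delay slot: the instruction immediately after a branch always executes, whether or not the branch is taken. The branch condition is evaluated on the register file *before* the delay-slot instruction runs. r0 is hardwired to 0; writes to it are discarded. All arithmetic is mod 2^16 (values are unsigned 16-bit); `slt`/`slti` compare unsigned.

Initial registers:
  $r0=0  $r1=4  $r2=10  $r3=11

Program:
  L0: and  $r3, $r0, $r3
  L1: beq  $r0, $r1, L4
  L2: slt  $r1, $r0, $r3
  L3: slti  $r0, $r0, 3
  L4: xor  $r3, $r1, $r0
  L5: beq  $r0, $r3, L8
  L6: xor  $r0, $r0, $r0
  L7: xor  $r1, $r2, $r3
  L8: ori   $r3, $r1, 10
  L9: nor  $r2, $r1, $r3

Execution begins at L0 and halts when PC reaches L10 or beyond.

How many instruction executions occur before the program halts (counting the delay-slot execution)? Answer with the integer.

9

[0] and  $r3, $r0, $r3  →  {$r0:0, $r1:4, $r2:10, $r3:0}
[1] beq  $r0, $r1, L4  →  {$r0:0, $r1:4, $r2:10, $r3:0}  ⟨branch fallthrough⟩
[2] slt  $r1, $r0, $r3  →  {$r0:0, $r1:0, $r2:10, $r3:0}
[3] slti  $r0, $r0, 3  →  {$r0:0, $r1:0, $r2:10, $r3:0}
[4] xor  $r3, $r1, $r0  →  {$r0:0, $r1:0, $r2:10, $r3:0}
[5] beq  $r0, $r3, L8  →  {$r0:0, $r1:0, $r2:10, $r3:0}  ⟨branch taken⟩
[6] xor  $r0, $r0, $r0  →  {$r0:0, $r1:0, $r2:10, $r3:0}
[8] ori   $r3, $r1, 10  →  {$r0:0, $r1:0, $r2:10, $r3:10}
[9] nor  $r2, $r1, $r3  →  {$r0:0, $r1:0, $r2:65525, $r3:10}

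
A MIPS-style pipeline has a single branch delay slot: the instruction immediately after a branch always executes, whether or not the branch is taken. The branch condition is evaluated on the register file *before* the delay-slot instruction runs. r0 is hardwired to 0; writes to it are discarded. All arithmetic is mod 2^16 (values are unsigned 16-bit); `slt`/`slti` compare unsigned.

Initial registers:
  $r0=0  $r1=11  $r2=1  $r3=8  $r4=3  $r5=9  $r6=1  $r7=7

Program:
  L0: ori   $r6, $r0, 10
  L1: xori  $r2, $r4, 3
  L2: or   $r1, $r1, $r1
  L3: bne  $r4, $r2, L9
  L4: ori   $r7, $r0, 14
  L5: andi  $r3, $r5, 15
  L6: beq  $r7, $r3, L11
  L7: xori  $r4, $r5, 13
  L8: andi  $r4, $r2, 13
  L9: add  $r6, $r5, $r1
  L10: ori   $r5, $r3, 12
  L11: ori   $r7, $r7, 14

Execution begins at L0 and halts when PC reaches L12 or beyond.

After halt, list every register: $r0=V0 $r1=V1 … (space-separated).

$r0=0 $r1=11 $r2=0 $r3=8 $r4=3 $r5=12 $r6=20 $r7=14

PC=0  ori   $r6, $r0, 10     | $r0=0 $r1=11 $r2=1 $r3=8 $r4=3 $r5=9 $r6=10 $r7=7
PC=1  xori  $r2, $r4, 3      | $r0=0 $r1=11 $r2=0 $r3=8 $r4=3 $r5=9 $r6=10 $r7=7
PC=2  or   $r1, $r1, $r1     | $r0=0 $r1=11 $r2=0 $r3=8 $r4=3 $r5=9 $r6=10 $r7=7
PC=3  bne  $r4, $r2, L9      | $r0=0 $r1=11 $r2=0 $r3=8 $r4=3 $r5=9 $r6=10 $r7=7  [TAKEN]
PC=4  ori   $r7, $r0, 14     | $r0=0 $r1=11 $r2=0 $r3=8 $r4=3 $r5=9 $r6=10 $r7=14
PC=9  add  $r6, $r5, $r1     | $r0=0 $r1=11 $r2=0 $r3=8 $r4=3 $r5=9 $r6=20 $r7=14
PC=10 ori   $r5, $r3, 12     | $r0=0 $r1=11 $r2=0 $r3=8 $r4=3 $r5=12 $r6=20 $r7=14
PC=11 ori   $r7, $r7, 14     | $r0=0 $r1=11 $r2=0 $r3=8 $r4=3 $r5=12 $r6=20 $r7=14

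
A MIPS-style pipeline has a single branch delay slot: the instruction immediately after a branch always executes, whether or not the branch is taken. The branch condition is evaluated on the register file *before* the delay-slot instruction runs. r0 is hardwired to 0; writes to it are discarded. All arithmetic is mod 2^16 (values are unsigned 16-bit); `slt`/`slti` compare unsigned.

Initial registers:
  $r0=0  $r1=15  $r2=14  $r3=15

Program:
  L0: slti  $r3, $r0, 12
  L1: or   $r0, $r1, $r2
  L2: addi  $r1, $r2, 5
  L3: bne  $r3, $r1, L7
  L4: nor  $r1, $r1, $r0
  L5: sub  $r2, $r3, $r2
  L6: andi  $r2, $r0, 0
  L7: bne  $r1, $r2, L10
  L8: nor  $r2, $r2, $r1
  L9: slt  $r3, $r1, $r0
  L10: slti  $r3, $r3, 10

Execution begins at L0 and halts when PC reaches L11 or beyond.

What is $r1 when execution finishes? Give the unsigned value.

[0] slti  $r3, $r0, 12  →  {$r0:0, $r1:15, $r2:14, $r3:1}
[1] or   $r0, $r1, $r2  →  {$r0:0, $r1:15, $r2:14, $r3:1}
[2] addi  $r1, $r2, 5  →  {$r0:0, $r1:19, $r2:14, $r3:1}
[3] bne  $r3, $r1, L7  →  {$r0:0, $r1:19, $r2:14, $r3:1}  ⟨branch taken⟩
[4] nor  $r1, $r1, $r0  →  {$r0:0, $r1:65516, $r2:14, $r3:1}
[7] bne  $r1, $r2, L10  →  {$r0:0, $r1:65516, $r2:14, $r3:1}  ⟨branch taken⟩
[8] nor  $r2, $r2, $r1  →  {$r0:0, $r1:65516, $r2:17, $r3:1}
[10] slti  $r3, $r3, 10  →  {$r0:0, $r1:65516, $r2:17, $r3:1}

65516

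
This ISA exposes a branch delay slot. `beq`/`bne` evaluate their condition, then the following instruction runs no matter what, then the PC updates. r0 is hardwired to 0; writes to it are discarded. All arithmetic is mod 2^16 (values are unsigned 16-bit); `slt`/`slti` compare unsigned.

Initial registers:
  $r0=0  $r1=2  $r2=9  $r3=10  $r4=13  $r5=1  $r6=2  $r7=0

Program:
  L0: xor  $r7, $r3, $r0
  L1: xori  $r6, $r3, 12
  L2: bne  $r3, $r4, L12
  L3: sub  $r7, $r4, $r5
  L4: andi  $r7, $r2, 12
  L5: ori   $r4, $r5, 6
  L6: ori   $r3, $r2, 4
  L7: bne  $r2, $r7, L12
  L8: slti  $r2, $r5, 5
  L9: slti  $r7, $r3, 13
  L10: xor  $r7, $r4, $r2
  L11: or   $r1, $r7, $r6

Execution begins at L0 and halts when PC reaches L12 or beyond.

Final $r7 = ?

PC=0  xor  $r7, $r3, $r0     | $r0=0 $r1=2 $r2=9 $r3=10 $r4=13 $r5=1 $r6=2 $r7=10
PC=1  xori  $r6, $r3, 12     | $r0=0 $r1=2 $r2=9 $r3=10 $r4=13 $r5=1 $r6=6 $r7=10
PC=2  bne  $r3, $r4, L12     | $r0=0 $r1=2 $r2=9 $r3=10 $r4=13 $r5=1 $r6=6 $r7=10  [TAKEN]
PC=3  sub  $r7, $r4, $r5     | $r0=0 $r1=2 $r2=9 $r3=10 $r4=13 $r5=1 $r6=6 $r7=12

12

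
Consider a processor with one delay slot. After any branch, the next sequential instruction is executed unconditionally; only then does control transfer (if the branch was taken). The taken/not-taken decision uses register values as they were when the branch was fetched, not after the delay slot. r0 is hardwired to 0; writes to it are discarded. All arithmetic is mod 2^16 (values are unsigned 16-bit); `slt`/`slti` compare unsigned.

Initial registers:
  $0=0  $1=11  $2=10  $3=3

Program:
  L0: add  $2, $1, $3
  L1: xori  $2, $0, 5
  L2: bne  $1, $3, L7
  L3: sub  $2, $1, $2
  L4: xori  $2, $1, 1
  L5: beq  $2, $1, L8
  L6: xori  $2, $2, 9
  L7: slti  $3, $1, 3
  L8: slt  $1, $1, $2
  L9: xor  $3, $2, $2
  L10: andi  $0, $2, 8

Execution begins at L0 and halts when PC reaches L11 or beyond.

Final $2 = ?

PC=0  add  $2, $1, $3        | $0=0 $1=11 $2=14 $3=3
PC=1  xori  $2, $0, 5        | $0=0 $1=11 $2=5 $3=3
PC=2  bne  $1, $3, L7        | $0=0 $1=11 $2=5 $3=3  [TAKEN]
PC=3  sub  $2, $1, $2        | $0=0 $1=11 $2=6 $3=3
PC=7  slti  $3, $1, 3        | $0=0 $1=11 $2=6 $3=0
PC=8  slt  $1, $1, $2        | $0=0 $1=0 $2=6 $3=0
PC=9  xor  $3, $2, $2        | $0=0 $1=0 $2=6 $3=0
PC=10 andi  $0, $2, 8        | $0=0 $1=0 $2=6 $3=0

6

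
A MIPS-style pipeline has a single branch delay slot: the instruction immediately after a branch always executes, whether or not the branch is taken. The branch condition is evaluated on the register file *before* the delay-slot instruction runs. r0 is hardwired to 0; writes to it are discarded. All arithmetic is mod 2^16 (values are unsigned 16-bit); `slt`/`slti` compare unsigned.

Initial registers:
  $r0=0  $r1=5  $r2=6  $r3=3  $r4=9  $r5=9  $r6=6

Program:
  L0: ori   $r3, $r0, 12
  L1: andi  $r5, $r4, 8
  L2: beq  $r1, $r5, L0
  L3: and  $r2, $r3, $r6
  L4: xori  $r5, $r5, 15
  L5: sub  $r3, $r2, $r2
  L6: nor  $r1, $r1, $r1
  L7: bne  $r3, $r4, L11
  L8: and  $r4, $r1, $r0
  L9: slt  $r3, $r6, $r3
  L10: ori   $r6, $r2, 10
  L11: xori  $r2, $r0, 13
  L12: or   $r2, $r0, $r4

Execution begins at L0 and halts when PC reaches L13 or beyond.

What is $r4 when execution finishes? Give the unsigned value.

[0] ori   $r3, $r0, 12  →  {$r0:0, $r1:5, $r2:6, $r3:12, $r4:9, $r5:9, $r6:6}
[1] andi  $r5, $r4, 8  →  {$r0:0, $r1:5, $r2:6, $r3:12, $r4:9, $r5:8, $r6:6}
[2] beq  $r1, $r5, L0  →  {$r0:0, $r1:5, $r2:6, $r3:12, $r4:9, $r5:8, $r6:6}  ⟨branch fallthrough⟩
[3] and  $r2, $r3, $r6  →  {$r0:0, $r1:5, $r2:4, $r3:12, $r4:9, $r5:8, $r6:6}
[4] xori  $r5, $r5, 15  →  {$r0:0, $r1:5, $r2:4, $r3:12, $r4:9, $r5:7, $r6:6}
[5] sub  $r3, $r2, $r2  →  {$r0:0, $r1:5, $r2:4, $r3:0, $r4:9, $r5:7, $r6:6}
[6] nor  $r1, $r1, $r1  →  {$r0:0, $r1:65530, $r2:4, $r3:0, $r4:9, $r5:7, $r6:6}
[7] bne  $r3, $r4, L11  →  {$r0:0, $r1:65530, $r2:4, $r3:0, $r4:9, $r5:7, $r6:6}  ⟨branch taken⟩
[8] and  $r4, $r1, $r0  →  {$r0:0, $r1:65530, $r2:4, $r3:0, $r4:0, $r5:7, $r6:6}
[11] xori  $r2, $r0, 13  →  {$r0:0, $r1:65530, $r2:13, $r3:0, $r4:0, $r5:7, $r6:6}
[12] or   $r2, $r0, $r4  →  {$r0:0, $r1:65530, $r2:0, $r3:0, $r4:0, $r5:7, $r6:6}

0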